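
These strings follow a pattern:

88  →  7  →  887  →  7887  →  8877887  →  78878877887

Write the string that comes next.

887788778878877887

From term 3 onward, concatenate the second-to-last term with the last: 88·7 = 887, 7·887 = 7887, …
The next term joins 8877887 and 78878877887.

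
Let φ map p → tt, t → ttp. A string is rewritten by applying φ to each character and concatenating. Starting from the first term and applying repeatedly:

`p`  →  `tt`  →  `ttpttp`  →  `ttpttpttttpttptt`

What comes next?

ttpttpttttpttpttttpttpttpttpttttpttpttttpttp

φ(ttpttpttttpttptt) expands symbol-by-symbol to ttp ttp tt ttp ttp tt ttp ttp ttp ttp tt ttp ttp tt ttp ttp; joining the 16 pieces gives the next term.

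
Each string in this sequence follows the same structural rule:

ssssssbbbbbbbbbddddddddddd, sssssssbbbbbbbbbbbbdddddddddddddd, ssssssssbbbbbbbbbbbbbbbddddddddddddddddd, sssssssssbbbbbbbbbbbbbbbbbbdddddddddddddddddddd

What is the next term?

ssssssssssbbbbbbbbbbbbbbbbbbbbbddddddddddddddddddddddd

Term n consists of n+3 s's, followed by 3n b's, followed by 3n+2 d's, where the shown terms are n = 3, 4, 5, 6.
Setting n = 7 gives 10, 21, 23 characters in each block.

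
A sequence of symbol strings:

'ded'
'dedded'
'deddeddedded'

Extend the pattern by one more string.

deddeddeddeddeddeddedded

Every step duplicates the string.
One more doubling of deddeddedded gives the answer.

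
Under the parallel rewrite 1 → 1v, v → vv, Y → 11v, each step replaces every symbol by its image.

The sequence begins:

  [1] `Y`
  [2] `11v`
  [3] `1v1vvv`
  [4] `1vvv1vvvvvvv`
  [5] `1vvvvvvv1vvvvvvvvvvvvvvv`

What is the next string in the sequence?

1vvvvvvvvvvvvvvv1vvvvvvvvvvvvvvvvvvvvvvvvvvvvvvv

Replace each of the 24 characters of 1vvvvvvv1vvvvvvvvvvvvvvv in place — 1v vv vv vv vv vv vv vv 1v vv vv vv vv vv vv vv vv vv vv vv vv vv vv vv — and concatenate.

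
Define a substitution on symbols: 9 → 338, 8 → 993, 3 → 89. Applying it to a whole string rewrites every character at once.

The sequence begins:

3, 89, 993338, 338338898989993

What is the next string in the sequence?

Applying the rule to each of the 15 symbols of 338338898989993 gives the pieces 89 89 993 89 89 993 993 338 993 338 993 338 338 338 89, which concatenate to the answer.

8989993898999399333899333899333833833889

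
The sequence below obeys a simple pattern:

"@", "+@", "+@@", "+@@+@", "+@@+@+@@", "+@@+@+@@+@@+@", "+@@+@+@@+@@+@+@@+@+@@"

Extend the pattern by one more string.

Each term (from the third on) is the previous term followed by the one before it: term 3 = +@·@ = +@@.
Continuing: +@@+@+@@+@@+@+@@+@+@@ · +@@+@+@@+@@+@ gives term 8.

+@@+@+@@+@@+@+@@+@+@@+@@+@+@@+@@+@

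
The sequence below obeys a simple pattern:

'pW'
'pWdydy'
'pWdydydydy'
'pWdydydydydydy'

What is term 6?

Every step adds dydy to the end: s(k+1) = s(k)·dydy.
From pWdydydydydydy, 2 further steps: pWdydydydydydy → pWdydydydydydydydy → (answer).

pWdydydydydydydydydydy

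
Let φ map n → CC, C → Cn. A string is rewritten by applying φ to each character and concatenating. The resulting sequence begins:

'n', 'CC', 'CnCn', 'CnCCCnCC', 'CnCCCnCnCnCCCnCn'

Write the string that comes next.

Applying the rule to each of the 16 symbols of CnCCCnCnCnCCCnCn gives the pieces Cn CC Cn Cn Cn CC Cn CC Cn CC Cn Cn Cn CC Cn CC, which concatenate to the answer.

CnCCCnCnCnCCCnCCCnCCCnCnCnCCCnCC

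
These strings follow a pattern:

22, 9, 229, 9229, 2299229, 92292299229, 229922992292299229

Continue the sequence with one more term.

Each term (from the third on) is the two preceding terms concatenated in order: term 3 = 22·9 = 229.
So term 8 is 92292299229·229922992292299229.

92292299229229922992292299229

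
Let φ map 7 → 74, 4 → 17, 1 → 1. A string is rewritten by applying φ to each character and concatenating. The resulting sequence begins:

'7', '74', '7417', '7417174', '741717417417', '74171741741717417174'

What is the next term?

Rewriting the 20 symbols of 74171741741717417174 one by one yields 74 17 1 74 1 74 17 1 74 17 1 74 1 74 17 1 74 1 74 17; concatenated:

741717417417174171741741717417417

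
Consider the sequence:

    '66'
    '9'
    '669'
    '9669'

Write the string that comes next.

6699669

From term 3 onward, concatenate the second-to-last term with the last: 66·9 = 669, 9·669 = 9669, …
Continuing: 669 · 9669 gives term 5.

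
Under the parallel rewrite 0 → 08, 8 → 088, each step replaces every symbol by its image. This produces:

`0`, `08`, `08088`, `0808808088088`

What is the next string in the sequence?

Applying the rule to each of the 13 symbols of 0808808088088 gives the pieces 08 088 08 088 088 08 088 08 088 088 08 088 088, which concatenate to the answer.

0808808088088080880808808808088088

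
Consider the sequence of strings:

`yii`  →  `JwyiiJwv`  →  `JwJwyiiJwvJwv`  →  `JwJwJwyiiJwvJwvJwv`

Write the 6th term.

JwJwJwJwJwyiiJwvJwvJwvJwvJwv

s(k+1) = Jw·s(k)·Jwv, so each term gains Jw as a prefix and Jwv as a suffix.
From JwJwJwyiiJwvJwvJwv, 2 further steps: JwJwJwyiiJwvJwvJwv → JwJwJwJwyiiJwvJwvJwvJwv → (answer).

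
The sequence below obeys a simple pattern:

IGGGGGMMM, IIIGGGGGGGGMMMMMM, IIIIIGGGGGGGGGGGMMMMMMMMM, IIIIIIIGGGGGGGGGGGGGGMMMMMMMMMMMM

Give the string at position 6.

IIIIIIIIIIIGGGGGGGGGGGGGGGGGGGGMMMMMMMMMMMMMMMMMM

Term n consists of 2n-1 I's, followed by 3n+2 G's, followed by 3n M's (n = 1, 2, …).
Setting n = 6 gives 11, 20, 18 characters in each block.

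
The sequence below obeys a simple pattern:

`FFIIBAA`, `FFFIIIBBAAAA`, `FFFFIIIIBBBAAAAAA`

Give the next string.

FFFFFIIIIIBBBBAAAAAAAA

Each string has the form F^{n+1} I^{n+1} B^{n} A^{2n} (n = 1, 2, …).
At n = 4 the blocks have lengths 5, 5, 4, 8.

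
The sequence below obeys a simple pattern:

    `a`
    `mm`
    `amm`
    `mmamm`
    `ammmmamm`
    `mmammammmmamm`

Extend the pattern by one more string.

This is a Fibonacci-style word recurrence s(k) = s(k−2)·s(k−1): e.g. a·mm = amm.
So term 7 is ammmmamm·mmammammmmamm.

ammmmammmmammammmmamm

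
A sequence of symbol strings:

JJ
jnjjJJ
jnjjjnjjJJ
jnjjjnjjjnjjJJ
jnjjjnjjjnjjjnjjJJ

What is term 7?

jnjjjnjjjnjjjnjjjnjjjnjjJJ

Each term is the previous one with jnjj prepended.
From jnjjjnjjjnjjjnjjJJ, 2 further steps: jnjjjnjjjnjjjnjjJJ → jnjjjnjjjnjjjnjjjnjjJJ → (answer).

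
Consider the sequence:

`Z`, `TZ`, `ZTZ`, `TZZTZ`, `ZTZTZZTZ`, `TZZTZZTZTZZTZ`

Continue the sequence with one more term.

Each term (from the third on) is the two preceding terms concatenated in order: term 3 = Z·TZ = ZTZ.
Continuing: ZTZTZZTZ · TZZTZZTZTZZTZ gives term 7.

ZTZTZZTZTZZTZZTZTZZTZ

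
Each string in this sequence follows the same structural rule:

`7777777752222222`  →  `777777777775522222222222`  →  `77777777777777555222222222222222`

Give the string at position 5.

The n-th term is 3n+2 7's then n-1 5's then 4n-1 2's, where the shown terms are n = 2, 3, 4.
Setting n = 6 gives 20, 5, 23 characters in each block.

777777777777777777775555522222222222222222222222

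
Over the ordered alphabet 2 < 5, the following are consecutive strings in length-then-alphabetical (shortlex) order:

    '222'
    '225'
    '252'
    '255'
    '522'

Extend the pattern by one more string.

Find the rightmost character of 522 below 5, bump it to the next letter, and reset everything to its right to 2.

525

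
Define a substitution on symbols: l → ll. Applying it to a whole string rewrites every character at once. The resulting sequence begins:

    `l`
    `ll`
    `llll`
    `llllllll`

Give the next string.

llllllllllllllll

Rewriting each symbol of llllllll: l→ll, l→ll, l→ll, l→ll, l→ll, l→ll, l→ll, l→ll, which concatenates to ll ll ll ll ll ll ll ll.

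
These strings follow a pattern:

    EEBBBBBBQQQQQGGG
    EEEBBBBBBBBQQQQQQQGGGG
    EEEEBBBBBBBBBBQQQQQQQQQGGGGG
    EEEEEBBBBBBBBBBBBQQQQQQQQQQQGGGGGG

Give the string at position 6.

EEEEEEEBBBBBBBBBBBBBBBBQQQQQQQQQQQQQQQGGGGGGGG

Each string has the form E^{n-1} B^{2n} Q^{2n-1} G^{n}, where the shown terms are n = 3, 4, 5, 6.
At n = 8 the blocks have lengths 7, 16, 15, 8.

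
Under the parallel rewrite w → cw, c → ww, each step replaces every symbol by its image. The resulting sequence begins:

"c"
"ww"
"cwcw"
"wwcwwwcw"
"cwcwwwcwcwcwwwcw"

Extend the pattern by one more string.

Rewriting the 16 symbols of cwcwwwcwcwcwwwcw one by one yields ww cw ww cw cw cw ww cw ww cw ww cw cw cw ww cw; concatenated:

wwcwwwcwcwcwwwcwwwcwwwcwcwcwwwcw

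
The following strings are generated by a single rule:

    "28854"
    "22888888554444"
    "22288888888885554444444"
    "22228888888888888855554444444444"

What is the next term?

22222888888888888888888555554444444444444

The n-th term is n 2's then 4n-2 8's then n 5's then 3n-2 4's (n = 1, 2, …).
Setting n = 5 gives 5, 18, 5, 13 characters in each block.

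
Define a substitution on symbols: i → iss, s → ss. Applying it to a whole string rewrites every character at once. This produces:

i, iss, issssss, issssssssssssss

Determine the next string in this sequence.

Rewriting the 15 symbols of issssssssssssss one by one yields iss ss ss ss ss ss ss ss ss ss ss ss ss ss ss; concatenated:

issssssssssssssssssssssssssssss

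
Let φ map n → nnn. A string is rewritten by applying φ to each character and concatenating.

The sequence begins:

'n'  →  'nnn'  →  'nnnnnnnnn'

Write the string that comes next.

nnnnnnnnnnnnnnnnnnnnnnnnnnn

Apply φ to nnnnnnnnn symbol by symbol: n→nnn, n→nnn, n→nnn, n→nnn, n→nnn, n→nnn, n→nnn, n→nnn, n→nnn; joined: nnn nnn nnn nnn nnn nnn nnn nnn nnn.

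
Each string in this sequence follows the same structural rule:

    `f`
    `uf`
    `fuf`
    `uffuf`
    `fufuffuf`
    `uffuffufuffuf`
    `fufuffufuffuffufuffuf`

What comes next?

Each term (from the third on) is the two preceding terms concatenated in order: term 3 = f·uf = fuf.
So term 8 is uffuffufuffuf·fufuffufuffuffufuffuf.

uffuffufuffuffufuffufuffuffufuffuf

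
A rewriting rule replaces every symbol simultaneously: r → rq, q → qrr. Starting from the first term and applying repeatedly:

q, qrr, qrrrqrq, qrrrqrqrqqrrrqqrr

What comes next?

qrrrqrqrqqrrrqqrrrqqrrqrrrqrqrqqrrqrrrqrq

Applying the rule to each of the 17 symbols of qrrrqrqrqqrrrqqrr gives the pieces qrr rq rq rq qrr rq qrr rq qrr qrr rq rq rq qrr qrr rq rq, which concatenate to the answer.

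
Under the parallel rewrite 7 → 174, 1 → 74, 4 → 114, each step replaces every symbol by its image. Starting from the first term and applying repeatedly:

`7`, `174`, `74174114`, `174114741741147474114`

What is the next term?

Replace each of the 21 characters of 174114741741147474114 in place — 74 174 114 74 74 114 174 114 74 174 114 74 74 114 174 114 174 114 74 74 114 — and concatenate.

7417411474741141741147417411474741141741141741147474114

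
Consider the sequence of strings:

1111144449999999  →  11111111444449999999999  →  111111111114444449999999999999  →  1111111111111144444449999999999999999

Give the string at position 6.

111111111111111111114444444449999999999999999999999

Reading off run lengths: 1 runs 5, 8, 11, 14; 4 runs 4, 5, 6, 7; 9 runs 7, 10, 13, 16 — each is linear in n, where the shown terms are n = 2, 3, 4, 5.
At n = 7 the blocks have lengths 20, 9, 22.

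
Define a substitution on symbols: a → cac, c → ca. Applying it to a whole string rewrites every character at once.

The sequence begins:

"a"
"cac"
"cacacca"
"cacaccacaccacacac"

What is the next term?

Replace each of the 17 characters of cacaccacaccacacac in place — ca cac ca cac ca ca cac ca cac ca ca cac ca cac ca cac ca — and concatenate.

cacaccacaccacacaccacaccacacaccacaccacacca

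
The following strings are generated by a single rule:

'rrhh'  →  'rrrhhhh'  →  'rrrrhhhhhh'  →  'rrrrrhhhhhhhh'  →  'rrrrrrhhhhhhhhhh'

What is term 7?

rrrrrrrrhhhhhhhhhhhhhh

Term n consists of n+1 r's, followed by 2n h's (n = 1, 2, …).
Setting n = 7 gives 8, 14 characters in each block.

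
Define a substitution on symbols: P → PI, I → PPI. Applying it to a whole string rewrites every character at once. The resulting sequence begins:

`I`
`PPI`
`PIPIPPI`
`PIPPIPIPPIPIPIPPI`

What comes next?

PIPPIPIPIPPIPIPPIPIPIPPIPIPPIPIPPIPIPIPPI

φ(PIPPIPIPPIPIPIPPI) expands symbol-by-symbol to PI PPI PI PI PPI PI PPI PI PI PPI PI PPI PI PPI PI PI PPI; joining the 17 pieces gives the next term.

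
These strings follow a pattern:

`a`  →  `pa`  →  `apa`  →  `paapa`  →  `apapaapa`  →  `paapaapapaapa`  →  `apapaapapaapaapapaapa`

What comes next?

paapaapapaapaapapaapapaapaapapaapa

This is a Fibonacci-style word recurrence s(k) = s(k−2)·s(k−1): e.g. a·pa = apa.
The next term joins paapaapapaapa and apapaapapaapaapapaapa.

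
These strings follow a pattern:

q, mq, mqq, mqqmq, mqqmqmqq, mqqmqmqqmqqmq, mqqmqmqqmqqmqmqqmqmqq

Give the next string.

This is a Fibonacci-style word recurrence s(k) = s(k−1)·s(k−2): e.g. mq·q = mqq.
So term 8 is mqqmqmqqmqqmqmqqmqmqq·mqqmqmqqmqqmq.

mqqmqmqqmqqmqmqqmqmqqmqqmqmqqmqqmq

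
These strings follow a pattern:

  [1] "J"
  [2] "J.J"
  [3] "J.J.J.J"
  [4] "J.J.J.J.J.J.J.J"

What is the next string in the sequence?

Every step duplicates the string with '.' between the halves.
Doubling J.J.J.J.J.J.J.J with '.' between the halves:

J.J.J.J.J.J.J.J.J.J.J.J.J.J.J.J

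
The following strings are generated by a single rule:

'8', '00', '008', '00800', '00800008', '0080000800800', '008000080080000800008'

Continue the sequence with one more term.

0080000800800008000080080000800800

Each term (from the third on) is the previous term followed by the one before it: term 3 = 00·8 = 008.
The next term joins 008000080080000800008 and 0080000800800.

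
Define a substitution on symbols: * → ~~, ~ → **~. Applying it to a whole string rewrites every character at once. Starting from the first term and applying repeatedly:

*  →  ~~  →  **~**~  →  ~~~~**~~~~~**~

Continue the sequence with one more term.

**~**~**~**~~~~~**~**~**~**~**~~~~~**~

Replace each of the 14 characters of ~~~~**~~~~~**~ in place — **~ **~ **~ **~ ~~ ~~ **~ **~ **~ **~ **~ ~~ ~~ **~ — and concatenate.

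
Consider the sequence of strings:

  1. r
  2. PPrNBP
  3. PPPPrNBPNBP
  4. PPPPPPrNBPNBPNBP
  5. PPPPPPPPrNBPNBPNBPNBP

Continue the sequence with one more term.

Each term wraps the previous one in PP on the left and NBP on the right.
Applying this once more to PPPPPPPPrNBPNBPNBPNBP:

PPPPPPPPPPrNBPNBPNBPNBPNBP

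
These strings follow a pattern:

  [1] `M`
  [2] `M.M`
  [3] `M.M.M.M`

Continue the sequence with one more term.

s(k+1) = s(k)·.·s(k) — each term doubles the last with '.' between the halves.
So the next term is two copies of M.M.M.M with '.' between the halves.

M.M.M.M.M.M.M.M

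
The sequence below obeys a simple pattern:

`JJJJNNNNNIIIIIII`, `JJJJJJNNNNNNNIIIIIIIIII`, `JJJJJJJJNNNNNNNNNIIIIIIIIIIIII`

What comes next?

The n-th term is 2n J's then 2n+1 N's then 3n+1 I's, where the shown terms are n = 2, 3, 4.
Setting n = 5 gives 10, 11, 16 characters in each block.

JJJJJJJJJJNNNNNNNNNNNIIIIIIIIIIIIIIII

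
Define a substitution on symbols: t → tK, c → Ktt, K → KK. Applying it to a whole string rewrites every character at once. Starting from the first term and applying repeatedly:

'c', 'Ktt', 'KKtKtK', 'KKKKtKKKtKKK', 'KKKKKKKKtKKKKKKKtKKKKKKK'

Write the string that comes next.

Applying the rule to each of the 24 symbols of KKKKKKKKtKKKKKKKtKKKKKKK gives the pieces KK KK KK KK KK KK KK KK tK KK KK KK KK KK KK KK tK KK KK KK KK KK KK KK, which concatenate to the answer.

KKKKKKKKKKKKKKKKtKKKKKKKKKKKKKKKtKKKKKKKKKKKKKKK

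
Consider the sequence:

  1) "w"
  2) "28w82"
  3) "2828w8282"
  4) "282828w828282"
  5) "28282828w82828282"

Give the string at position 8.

28282828282828w82828282828282

Every step adds 28 to the front and 82 to the end of the previous string.
From 28282828w82828282, 3 further steps: 28282828w82828282 → 2828282828w8282828282 → 282828282828w828282828282 → (answer).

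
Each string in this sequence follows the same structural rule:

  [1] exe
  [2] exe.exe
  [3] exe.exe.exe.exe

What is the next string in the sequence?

s(k+1) = s(k)·.·s(k) — each term doubles the last with '.' between the halves.
Doubling exe.exe.exe.exe with '.' between the halves:

exe.exe.exe.exe.exe.exe.exe.exe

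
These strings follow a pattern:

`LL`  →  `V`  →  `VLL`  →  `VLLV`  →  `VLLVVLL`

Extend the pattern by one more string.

VLLVVLLVLLV

This is a Fibonacci-style word recurrence s(k) = s(k−1)·s(k−2): e.g. V·LL = VLL.
So term 6 is VLLVVLL·VLLV.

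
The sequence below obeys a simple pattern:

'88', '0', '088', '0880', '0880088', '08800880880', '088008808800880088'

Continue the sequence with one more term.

08800880880088008808800880880

This is a Fibonacci-style word recurrence s(k) = s(k−1)·s(k−2): e.g. 0·88 = 088.
Continuing: 088008808800880088 · 08800880880 gives term 8.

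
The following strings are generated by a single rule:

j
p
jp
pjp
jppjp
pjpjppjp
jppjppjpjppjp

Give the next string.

pjpjppjpjppjppjpjppjp

From term 3 onward, concatenate the second-to-last term with the last: j·p = jp, p·jp = pjp, …
Continuing: pjpjppjp · jppjppjpjppjp gives term 8.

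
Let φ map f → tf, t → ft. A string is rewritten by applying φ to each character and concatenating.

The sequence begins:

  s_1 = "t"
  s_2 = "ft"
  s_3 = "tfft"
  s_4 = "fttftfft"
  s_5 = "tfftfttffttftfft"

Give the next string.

fttftffttfftfttftfftfttffttftfft

Replace each of the 16 characters of tfftfttffttftfft in place — ft tf tf ft tf ft ft tf tf ft ft tf ft tf tf ft — and concatenate.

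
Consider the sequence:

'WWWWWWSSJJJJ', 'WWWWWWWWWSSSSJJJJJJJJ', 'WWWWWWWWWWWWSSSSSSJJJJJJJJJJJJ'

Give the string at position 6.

WWWWWWWWWWWWWWWWWWWWWSSSSSSSSSSSSJJJJJJJJJJJJJJJJJJJJJJJJ

Reading off run lengths: W runs 6, 9, 12; S runs 2, 4, 6; J runs 4, 8, 12 — each is linear in n (n = 1, 2, …).
At n = 6 the blocks have lengths 21, 12, 24.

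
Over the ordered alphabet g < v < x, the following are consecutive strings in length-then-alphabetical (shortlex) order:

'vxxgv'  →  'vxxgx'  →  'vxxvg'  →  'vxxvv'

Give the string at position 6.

Stepping forward 2 times from vxxvv: vxxvv → vxxvx, then the target.

vxxxg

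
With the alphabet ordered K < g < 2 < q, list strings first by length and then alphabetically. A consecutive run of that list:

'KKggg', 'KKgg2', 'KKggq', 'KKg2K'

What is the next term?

KKg2g

Treat KKg2K as a base-4 numeral over the given alphabet and add one, carrying through any trailing q's.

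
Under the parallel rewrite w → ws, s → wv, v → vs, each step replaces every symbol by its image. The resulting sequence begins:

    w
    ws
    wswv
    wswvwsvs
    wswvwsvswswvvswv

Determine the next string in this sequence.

Applying the rule to each of the 16 symbols of wswvwsvswswvvswv gives the pieces ws wv ws vs ws wv vs wv ws wv ws vs vs wv ws vs, which concatenate to the answer.

wswvwsvswswvvswvwswvwsvsvswvwsvs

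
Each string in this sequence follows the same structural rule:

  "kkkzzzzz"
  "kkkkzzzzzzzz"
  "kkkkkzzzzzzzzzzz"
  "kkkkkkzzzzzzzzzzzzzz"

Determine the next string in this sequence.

kkkkkkkzzzzzzzzzzzzzzzzz

Term n consists of n+1 k's, followed by 3n-1 z's, where the shown terms are n = 2, 3, 4, 5.
At n = 6 the blocks have lengths 7, 17.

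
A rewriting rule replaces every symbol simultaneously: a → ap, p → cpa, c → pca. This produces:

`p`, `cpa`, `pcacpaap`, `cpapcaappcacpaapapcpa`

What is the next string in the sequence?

Replace each of the 21 characters of cpapcaappcacpaapapcpa in place — pca cpa ap cpa pca ap ap cpa cpa pca ap pca cpa ap ap cpa ap cpa pca cpa ap — and concatenate.

pcacpaapcpapcaapapcpacpapcaappcacpaapapcpaapcpapcacpaap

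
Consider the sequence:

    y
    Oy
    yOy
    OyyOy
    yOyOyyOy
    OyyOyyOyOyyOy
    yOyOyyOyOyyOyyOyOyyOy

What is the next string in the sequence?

Each term (from the third on) is the two preceding terms concatenated in order: term 3 = y·Oy = yOy.
So term 8 is OyyOyyOyOyyOy·yOyOyyOyOyyOyyOyOyyOy.

OyyOyyOyOyyOyyOyOyyOyOyyOyyOyOyyOy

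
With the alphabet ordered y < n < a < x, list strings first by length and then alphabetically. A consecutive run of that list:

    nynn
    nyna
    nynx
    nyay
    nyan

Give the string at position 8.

Continuing the enumeration 3 steps past nyan: nyan → nyaa → nyax → (answer).

nyxy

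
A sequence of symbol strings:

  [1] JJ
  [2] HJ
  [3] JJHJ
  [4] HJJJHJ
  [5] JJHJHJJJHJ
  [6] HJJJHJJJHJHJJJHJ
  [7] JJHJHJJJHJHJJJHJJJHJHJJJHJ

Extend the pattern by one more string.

HJJJHJJJHJHJJJHJJJHJHJJJHJHJJJHJJJHJHJJJHJ

Each term (from the third on) is the two preceding terms concatenated in order: term 3 = JJ·HJ = JJHJ.
So term 8 is HJJJHJJJHJHJJJHJ·JJHJHJJJHJHJJJHJJJHJHJJJHJ.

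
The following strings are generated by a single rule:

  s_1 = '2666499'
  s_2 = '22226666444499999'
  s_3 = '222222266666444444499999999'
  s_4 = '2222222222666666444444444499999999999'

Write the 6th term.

Each string has the form 2^{3n-2} 6^{n+2} 4^{3n-2} 9^{3n-1} (n = 1, 2, …).
Setting n = 6 gives 16, 8, 16, 17 characters in each block.

222222222222222266666666444444444444444499999999999999999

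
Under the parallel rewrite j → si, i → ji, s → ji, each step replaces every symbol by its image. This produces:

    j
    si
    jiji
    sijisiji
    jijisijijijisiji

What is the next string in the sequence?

sijisijijijisijisijisijijijisiji

Replace each of the 16 characters of jijisijijijisiji in place — si ji si ji ji ji si ji si ji si ji ji ji si ji — and concatenate.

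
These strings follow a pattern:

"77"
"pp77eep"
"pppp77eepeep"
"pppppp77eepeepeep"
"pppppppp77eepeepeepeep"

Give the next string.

Each term wraps the previous one in pp on the left and eep on the right.
Applying this once more to pppppppp77eepeepeepeep:

pppppppppp77eepeepeepeepeep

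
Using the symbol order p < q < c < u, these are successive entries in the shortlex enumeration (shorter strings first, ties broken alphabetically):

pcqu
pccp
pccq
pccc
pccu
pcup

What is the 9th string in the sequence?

Advancing 3 positions from pcup through pcup → pcuq → pcuc reaches term 9.

pcuu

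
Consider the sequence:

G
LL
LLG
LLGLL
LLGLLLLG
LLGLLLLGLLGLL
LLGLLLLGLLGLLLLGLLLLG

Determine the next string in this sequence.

Each term (from the third on) is the previous term followed by the one before it: term 3 = LL·G = LLG.
So term 8 is LLGLLLLGLLGLLLLGLLLLG·LLGLLLLGLLGLL.

LLGLLLLGLLGLLLLGLLLLGLLGLLLLGLLGLL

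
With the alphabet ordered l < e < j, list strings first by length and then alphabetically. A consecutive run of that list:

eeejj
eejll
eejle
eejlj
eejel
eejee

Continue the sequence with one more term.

eejej

Find the rightmost character of eejee below j, bump it to the next letter, and reset everything to its right to l.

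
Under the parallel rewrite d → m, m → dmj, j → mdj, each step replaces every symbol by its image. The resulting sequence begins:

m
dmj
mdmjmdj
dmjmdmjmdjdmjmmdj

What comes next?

Rewriting the 17 symbols of dmjmdmjmdjdmjmmdj one by one yields m dmj mdj dmj m dmj mdj dmj m mdj m dmj mdj dmj dmj m mdj; concatenated:

mdmjmdjdmjmdmjmdjdmjmmdjmdmjmdjdmjdmjmmdj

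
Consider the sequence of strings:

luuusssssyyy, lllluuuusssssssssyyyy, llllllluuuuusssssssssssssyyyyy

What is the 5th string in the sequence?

The n-th term is 3n-2 l's then n+2 u's then 4n+1 s's then n+2 y's (n = 1, 2, …).
At n = 5 the blocks have lengths 13, 7, 21, 7.

llllllllllllluuuuuuusssssssssssssssssssssyyyyyyy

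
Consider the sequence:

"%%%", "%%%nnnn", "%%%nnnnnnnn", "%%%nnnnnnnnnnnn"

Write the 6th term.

%%%nnnnnnnnnnnnnnnnnnnn

Every step adds nnnn to the end: s(k+1) = s(k)·nnnn.
From %%%nnnnnnnnnnnn, 2 further steps: %%%nnnnnnnnnnnn → %%%nnnnnnnnnnnnnnnn → (answer).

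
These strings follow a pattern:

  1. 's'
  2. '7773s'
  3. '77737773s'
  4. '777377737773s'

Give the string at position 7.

777377737773777377737773s

Each term is the previous one with 7773 prepended.
From 777377737773s, 3 further steps: 777377737773s → 7773777377737773s → 77737773777377737773s → (answer).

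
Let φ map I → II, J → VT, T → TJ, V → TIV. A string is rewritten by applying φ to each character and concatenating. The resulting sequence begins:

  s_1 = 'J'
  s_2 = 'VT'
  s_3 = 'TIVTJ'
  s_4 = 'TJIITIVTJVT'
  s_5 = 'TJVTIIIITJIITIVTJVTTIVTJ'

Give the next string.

Applying the rule to each of the 24 symbols of TJVTIIIITJIITIVTJVTTIVTJ gives the pieces TJ VT TIV TJ II II II II TJ VT II II TJ II TIV TJ VT TIV TJ TJ II TIV TJ VT, which concatenate to the answer.

TJVTTIVTJIIIIIIIITJVTIIIITJIITIVTJVTTIVTJTJIITIVTJVT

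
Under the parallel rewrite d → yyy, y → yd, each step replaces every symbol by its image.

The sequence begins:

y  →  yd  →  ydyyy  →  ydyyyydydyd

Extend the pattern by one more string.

ydyyyydydydydyyyydyyyydyyy

Apply φ to ydyyyydydyd symbol by symbol: y→yd, d→yyy, y→yd, y→yd, y→yd, y→yd, d→yyy, y→yd, d→yyy, y→yd, d→yyy; joined: yd yyy yd yd yd yd yyy yd yyy yd yyy.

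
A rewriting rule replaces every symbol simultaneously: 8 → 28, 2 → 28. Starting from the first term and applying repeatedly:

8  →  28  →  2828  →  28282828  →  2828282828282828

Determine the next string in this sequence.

Rewriting the 16 symbols of 2828282828282828 one by one yields 28 28 28 28 28 28 28 28 28 28 28 28 28 28 28 28; concatenated:

28282828282828282828282828282828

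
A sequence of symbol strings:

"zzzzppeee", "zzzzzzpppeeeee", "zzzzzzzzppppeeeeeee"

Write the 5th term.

The n-th term is 2n+2 z's then n+1 p's then 2n+1 e's (n = 1, 2, …).
Setting n = 5 gives 12, 6, 11 characters in each block.

zzzzzzzzzzzzppppppeeeeeeeeeee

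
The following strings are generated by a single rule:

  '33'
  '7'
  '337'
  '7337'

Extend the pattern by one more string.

3377337

From term 3 onward, concatenate the second-to-last term with the last: 33·7 = 337, 7·337 = 7337, …
The next term joins 337 and 7337.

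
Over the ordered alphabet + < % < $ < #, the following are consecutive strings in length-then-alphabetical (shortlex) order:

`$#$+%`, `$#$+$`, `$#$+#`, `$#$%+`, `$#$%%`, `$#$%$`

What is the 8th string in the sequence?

$#$$+

Advancing 2 positions from $#$%$ through $#$%$ → $#$%# reaches term 8.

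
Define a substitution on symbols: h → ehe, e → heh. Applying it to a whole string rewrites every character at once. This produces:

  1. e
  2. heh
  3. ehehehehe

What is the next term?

Rewriting each symbol of ehehehehe: e→heh, h→ehe, e→heh, h→ehe, e→heh, h→ehe, e→heh, h→ehe, e→heh, which concatenates to heh ehe heh ehe heh ehe heh ehe heh.

heheheheheheheheheheheheheh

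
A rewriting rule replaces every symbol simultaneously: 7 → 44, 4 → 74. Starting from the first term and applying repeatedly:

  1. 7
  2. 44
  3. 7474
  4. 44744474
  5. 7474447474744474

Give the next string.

44744474747444744474447474744474

φ(7474447474744474) expands symbol-by-symbol to 44 74 44 74 74 74 44 74 44 74 44 74 74 74 44 74; joining the 16 pieces gives the next term.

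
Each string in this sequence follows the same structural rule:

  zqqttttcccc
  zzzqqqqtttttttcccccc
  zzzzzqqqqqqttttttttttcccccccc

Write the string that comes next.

zzzzzzzqqqqqqqqtttttttttttttcccccccccc

Term n consists of 2n-1 z's, followed by 2n q's, followed by 3n+1 t's, followed by 2n+2 c's (n = 1, 2, …).
For the next term, n = 4, so the run lengths are 7, 8, 13, 10.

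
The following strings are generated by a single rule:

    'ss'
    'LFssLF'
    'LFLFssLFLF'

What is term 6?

LFLFLFLFLFssLFLFLFLFLF

Each term wraps the previous one in LF on the left and LF on the right.
From LFLFssLFLF, 3 further steps: LFLFssLFLF → LFLFLFssLFLFLF → LFLFLFLFssLFLFLFLF → (answer).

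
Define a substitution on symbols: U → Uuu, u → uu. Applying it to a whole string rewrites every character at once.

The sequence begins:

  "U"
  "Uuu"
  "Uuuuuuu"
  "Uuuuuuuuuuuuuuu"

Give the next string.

Applying the rule to each of the 15 symbols of Uuuuuuuuuuuuuuu gives the pieces Uuu uu uu uu uu uu uu uu uu uu uu uu uu uu uu, which concatenate to the answer.

Uuuuuuuuuuuuuuuuuuuuuuuuuuuuuuu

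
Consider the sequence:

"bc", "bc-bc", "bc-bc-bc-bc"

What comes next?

s(k+1) = s(k)·-·s(k) — each term doubles the last with '-' between the halves.
So the next term is two copies of bc-bc-bc-bc with '-' between the halves.

bc-bc-bc-bc-bc-bc-bc-bc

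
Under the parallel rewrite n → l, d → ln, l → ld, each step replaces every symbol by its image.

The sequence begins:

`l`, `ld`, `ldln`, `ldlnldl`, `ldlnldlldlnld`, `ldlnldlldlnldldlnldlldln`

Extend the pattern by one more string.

ldlnldlldlnldldlnldlldlnldlnldlldlnldldlnldl

Replace each of the 24 characters of ldlnldlldlnldldlnldlldln in place — ld ln ld l ld ln ld ld ln ld l ld ln ld ln ld l ld ln ld ld ln ld l — and concatenate.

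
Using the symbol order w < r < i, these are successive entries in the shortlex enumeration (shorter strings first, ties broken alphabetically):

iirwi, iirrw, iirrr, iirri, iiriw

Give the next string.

The successor of iiriw increments the rightmost position that isn't already i and resets every position after it to w.

iirir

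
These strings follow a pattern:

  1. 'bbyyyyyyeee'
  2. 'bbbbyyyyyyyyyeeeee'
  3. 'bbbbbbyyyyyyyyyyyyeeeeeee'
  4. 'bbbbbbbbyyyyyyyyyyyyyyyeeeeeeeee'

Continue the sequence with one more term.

bbbbbbbbbbyyyyyyyyyyyyyyyyyyeeeeeeeeeee

Reading off run lengths: b runs 2, 4, 6, 8; y runs 6, 9, 12, 15; e runs 3, 5, 7, 9 — each is linear in n, where the shown terms are n = 2, 3, 4, 5.
At n = 6 the blocks have lengths 10, 18, 11.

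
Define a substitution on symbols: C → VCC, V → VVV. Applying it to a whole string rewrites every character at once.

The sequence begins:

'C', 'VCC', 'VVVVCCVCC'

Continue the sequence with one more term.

VVVVVVVVVVVVVCCVCCVVVVCCVCC

Rewriting each symbol of VVVVCCVCC: V→VVV, V→VVV, V→VVV, V→VVV, C→VCC, C→VCC, V→VVV, C→VCC, C→VCC, which concatenates to VVV VVV VVV VVV VCC VCC VVV VCC VCC.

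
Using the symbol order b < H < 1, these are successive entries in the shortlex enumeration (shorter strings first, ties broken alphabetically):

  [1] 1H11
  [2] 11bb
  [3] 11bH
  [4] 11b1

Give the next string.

11Hb

The successor of 11b1 increments the rightmost position that isn't already 1 and resets every position after it to b.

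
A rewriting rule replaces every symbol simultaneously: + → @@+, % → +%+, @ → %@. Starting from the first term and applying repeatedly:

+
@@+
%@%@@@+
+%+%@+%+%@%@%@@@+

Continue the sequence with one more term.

@@++%+@@++%+%@@@++%+@@++%+%@+%+%@+%+%@%@%@@@+

Replace each of the 17 characters of +%+%@+%+%@%@%@@@+ in place — @@+ +%+ @@+ +%+ %@ @@+ +%+ @@+ +%+ %@ +%+ %@ +%+ %@ %@ %@ @@+ — and concatenate.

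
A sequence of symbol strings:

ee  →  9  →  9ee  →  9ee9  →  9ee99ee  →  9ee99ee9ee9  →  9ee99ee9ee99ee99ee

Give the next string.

9ee99ee9ee99ee99ee9ee99ee9ee9

This is a Fibonacci-style word recurrence s(k) = s(k−1)·s(k−2): e.g. 9·ee = 9ee.
Continuing: 9ee99ee9ee99ee99ee · 9ee99ee9ee9 gives term 8.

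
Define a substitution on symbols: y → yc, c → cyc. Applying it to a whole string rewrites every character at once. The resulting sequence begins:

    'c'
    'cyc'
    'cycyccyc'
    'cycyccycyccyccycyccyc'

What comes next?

Rewriting the 21 symbols of cycyccycyccyccycyccyc one by one yields cyc yc cyc yc cyc cyc yc cyc yc cyc cyc yc cyc cyc yc cyc yc cyc cyc yc cyc; concatenated:

cycyccycyccyccycyccycyccyccycyccyccycyccycyccyccycyccyc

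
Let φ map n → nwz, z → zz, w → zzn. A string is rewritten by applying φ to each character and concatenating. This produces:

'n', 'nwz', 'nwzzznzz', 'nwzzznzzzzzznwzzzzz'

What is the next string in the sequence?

nwzzznzzzzzznwzzzzzzzzzzzzznwzzznzzzzzzzzzz

Replace each of the 19 characters of nwzzznzzzzzznwzzzzz in place — nwz zzn zz zz zz nwz zz zz zz zz zz zz nwz zzn zz zz zz zz zz — and concatenate.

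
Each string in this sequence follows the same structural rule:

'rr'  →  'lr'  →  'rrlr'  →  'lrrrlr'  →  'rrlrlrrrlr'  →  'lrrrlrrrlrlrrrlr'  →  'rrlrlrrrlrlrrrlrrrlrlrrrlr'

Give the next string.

From term 3 onward, concatenate the second-to-last term with the last: rr·lr = rrlr, lr·rrlr = lrrrlr, …
So term 8 is lrrrlrrrlrlrrrlr·rrlrlrrrlrlrrrlrrrlrlrrrlr.

lrrrlrrrlrlrrrlrrrlrlrrrlrlrrrlrrrlrlrrrlr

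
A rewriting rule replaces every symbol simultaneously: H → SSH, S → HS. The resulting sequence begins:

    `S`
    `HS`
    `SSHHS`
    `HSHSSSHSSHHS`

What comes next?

Apply φ to HSHSSSHSSHHS symbol by symbol: H→SSH, S→HS, H→SSH, S→HS, S→HS, S→HS, H→SSH, S→HS, S→HS, H→SSH, H→SSH, S→HS; joined: SSH HS SSH HS HS HS SSH HS HS SSH SSH HS.

SSHHSSSHHSHSHSSSHHSHSSSHSSHHS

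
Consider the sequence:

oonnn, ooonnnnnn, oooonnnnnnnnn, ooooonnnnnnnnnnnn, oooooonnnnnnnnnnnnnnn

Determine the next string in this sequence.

Term n consists of n+1 o's, followed by 3n n's (n = 1, 2, …).
At n = 6 the blocks have lengths 7, 18.

ooooooonnnnnnnnnnnnnnnnnn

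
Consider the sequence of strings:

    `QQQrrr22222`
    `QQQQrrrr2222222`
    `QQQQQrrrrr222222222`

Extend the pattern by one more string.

QQQQQQrrrrrr22222222222

Reading off run lengths: Q runs 3, 4, 5; r runs 3, 4, 5; 2 runs 5, 7, 9 — each is linear in n, where the shown terms are n = 3, 4, 5.
At n = 6 the blocks have lengths 6, 6, 11.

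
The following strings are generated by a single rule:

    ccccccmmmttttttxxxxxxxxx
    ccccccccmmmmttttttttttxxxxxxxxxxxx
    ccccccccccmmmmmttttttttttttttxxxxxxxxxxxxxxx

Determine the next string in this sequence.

ccccccccccccmmmmmmttttttttttttttttttxxxxxxxxxxxxxxxxxx

Term n consists of 2n+2 c's, followed by n+1 m's, followed by 4n-2 t's, followed by 3n+3 x's, where the shown terms are n = 2, 3, 4.
For the next term, n = 5, so the run lengths are 12, 6, 18, 18.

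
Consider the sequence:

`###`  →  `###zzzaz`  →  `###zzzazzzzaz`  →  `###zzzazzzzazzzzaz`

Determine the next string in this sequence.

The strings grow by a fixed suffix zzzaz each time.
One more step from ###zzzazzzzazzzzaz gives the answer.

###zzzazzzzazzzzazzzzaz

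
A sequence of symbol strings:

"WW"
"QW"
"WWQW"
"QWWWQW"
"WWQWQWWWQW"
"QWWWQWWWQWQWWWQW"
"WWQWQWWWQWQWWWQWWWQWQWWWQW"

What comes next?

QWWWQWWWQWQWWWQWWWQWQWWWQWQWWWQWWWQWQWWWQW

This is a Fibonacci-style word recurrence s(k) = s(k−2)·s(k−1): e.g. WW·QW = WWQW.
So term 8 is QWWWQWWWQWQWWWQW·WWQWQWWWQWQWWWQWWWQWQWWWQW.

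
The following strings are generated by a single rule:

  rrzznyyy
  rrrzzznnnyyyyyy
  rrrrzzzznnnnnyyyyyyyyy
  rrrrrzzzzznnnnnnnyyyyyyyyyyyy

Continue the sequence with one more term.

rrrrrrzzzzzznnnnnnnnnyyyyyyyyyyyyyyy

Reading off run lengths: r runs 2, 3, 4, 5; z runs 2, 3, 4, 5; n runs 1, 3, 5, 7; y runs 3, 6, 9, 12 — each is linear in n (n = 1, 2, …).
At n = 5 the blocks have lengths 6, 6, 9, 15.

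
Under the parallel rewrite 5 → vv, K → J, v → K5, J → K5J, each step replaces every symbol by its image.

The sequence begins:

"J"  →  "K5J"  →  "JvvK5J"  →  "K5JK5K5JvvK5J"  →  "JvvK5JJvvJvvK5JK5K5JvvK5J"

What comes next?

Replace each of the 25 characters of JvvK5JJvvJvvK5JK5K5JvvK5J in place — K5J K5 K5 J vv K5J K5J K5 K5 K5J K5 K5 J vv K5J J vv J vv K5J K5 K5 J vv K5J — and concatenate.

K5JK5K5JvvK5JK5JK5K5K5JK5K5JvvK5JJvvJvvK5JK5K5JvvK5J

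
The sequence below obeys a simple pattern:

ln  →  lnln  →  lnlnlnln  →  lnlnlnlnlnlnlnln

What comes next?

Each string is two copies of the previous one concatenated.
Doubling lnlnlnlnlnlnlnln:

lnlnlnlnlnlnlnlnlnlnlnlnlnlnlnln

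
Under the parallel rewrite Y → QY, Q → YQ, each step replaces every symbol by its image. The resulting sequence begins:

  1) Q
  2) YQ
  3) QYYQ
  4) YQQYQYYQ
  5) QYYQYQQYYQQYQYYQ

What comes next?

Rewriting the 16 symbols of QYYQYQQYYQQYQYYQ one by one yields YQ QY QY YQ QY YQ YQ QY QY YQ YQ QY YQ QY QY YQ; concatenated:

YQQYQYYQQYYQYQQYQYYQYQQYYQQYQYYQ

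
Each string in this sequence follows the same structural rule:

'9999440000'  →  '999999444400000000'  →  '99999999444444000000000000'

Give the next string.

The n-th term is 2n+2 9's then 2n 4's then 4n 0's (n = 1, 2, …).
For the next term, n = 4, so the run lengths are 10, 8, 16.

9999999999444444440000000000000000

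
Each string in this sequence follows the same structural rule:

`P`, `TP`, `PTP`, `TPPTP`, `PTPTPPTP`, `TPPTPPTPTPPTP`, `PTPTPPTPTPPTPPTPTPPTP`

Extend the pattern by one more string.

Each term (from the third on) is the two preceding terms concatenated in order: term 3 = P·TP = PTP.
So term 8 is TPPTPPTPTPPTP·PTPTPPTPTPPTPPTPTPPTP.

TPPTPPTPTPPTPPTPTPPTPTPPTPPTPTPPTP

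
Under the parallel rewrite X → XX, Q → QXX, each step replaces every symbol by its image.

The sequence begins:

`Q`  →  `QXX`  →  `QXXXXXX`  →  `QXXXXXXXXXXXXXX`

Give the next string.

QXXXXXXXXXXXXXXXXXXXXXXXXXXXXXX

φ(QXXXXXXXXXXXXXX) expands symbol-by-symbol to QXX XX XX XX XX XX XX XX XX XX XX XX XX XX XX; joining the 15 pieces gives the next term.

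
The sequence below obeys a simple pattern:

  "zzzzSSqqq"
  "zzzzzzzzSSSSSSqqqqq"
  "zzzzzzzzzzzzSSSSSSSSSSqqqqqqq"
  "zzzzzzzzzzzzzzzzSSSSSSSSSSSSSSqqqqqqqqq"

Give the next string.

zzzzzzzzzzzzzzzzzzzzSSSSSSSSSSSSSSSSSSqqqqqqqqqqq

Reading off run lengths: z runs 4, 8, 12, 16; S runs 2, 6, 10, 14; q runs 3, 5, 7, 9 — each is linear in n (n = 1, 2, …).
At n = 5 the blocks have lengths 20, 18, 11.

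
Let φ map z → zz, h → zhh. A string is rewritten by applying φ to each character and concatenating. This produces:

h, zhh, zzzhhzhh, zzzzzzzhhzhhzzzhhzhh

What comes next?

zzzzzzzzzzzzzzzhhzhhzzzhhzhhzzzzzzzhhzhhzzzhhzhh

Replace each of the 20 characters of zzzzzzzhhzhhzzzhhzhh in place — zz zz zz zz zz zz zz zhh zhh zz zhh zhh zz zz zz zhh zhh zz zhh zhh — and concatenate.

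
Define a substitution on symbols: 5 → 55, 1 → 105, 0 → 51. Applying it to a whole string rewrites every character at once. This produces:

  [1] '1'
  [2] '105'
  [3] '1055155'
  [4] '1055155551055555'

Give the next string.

φ(1055155551055555) expands symbol-by-symbol to 105 51 55 55 105 55 55 55 55 105 51 55 55 55 55 55; joining the 16 pieces gives the next term.

10551555510555555555105515555555555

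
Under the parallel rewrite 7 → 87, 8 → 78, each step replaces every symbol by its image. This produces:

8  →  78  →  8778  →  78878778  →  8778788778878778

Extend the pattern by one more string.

Rewriting the 16 symbols of 8778788778878778 one by one yields 78 87 87 78 87 78 78 87 87 78 78 87 78 87 87 78; concatenated:

78878778877878878778788778878778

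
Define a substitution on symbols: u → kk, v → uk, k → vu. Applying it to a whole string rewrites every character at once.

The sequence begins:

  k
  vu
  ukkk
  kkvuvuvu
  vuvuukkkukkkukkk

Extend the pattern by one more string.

ukkkukkkkkvuvuvukkvuvuvukkvuvuvu

Replace each of the 16 characters of vuvuukkkukkkukkk in place — uk kk uk kk kk vu vu vu kk vu vu vu kk vu vu vu — and concatenate.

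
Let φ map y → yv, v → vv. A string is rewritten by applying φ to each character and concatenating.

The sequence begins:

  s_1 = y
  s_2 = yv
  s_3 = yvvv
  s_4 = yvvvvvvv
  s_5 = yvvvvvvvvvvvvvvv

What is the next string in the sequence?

yvvvvvvvvvvvvvvvvvvvvvvvvvvvvvvv

Applying the rule to each of the 16 symbols of yvvvvvvvvvvvvvvv gives the pieces yv vv vv vv vv vv vv vv vv vv vv vv vv vv vv vv, which concatenate to the answer.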